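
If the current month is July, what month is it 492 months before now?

492 − 41·12 = 0, so 492 ≡ 0 (mod 12).
July − 0 months → July.

July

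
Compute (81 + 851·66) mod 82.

77

851·66 = 56166.
Dividing 56166 by 82 gives quotient 684 and remainder 78.
(81 + 78) mod 82 = 77.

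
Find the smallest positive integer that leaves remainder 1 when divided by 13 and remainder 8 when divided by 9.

53

Since 9·3 ≡ 1 (mod 13), take x = 8 + 9·((1−8)·3 mod 13) = 8 + 9·5 = 53.
Check: 53 mod 13 = 1, 53 mod 9 = 8.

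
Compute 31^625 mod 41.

40

Square-and-reduce mod 41: 31^1≡31, 31^2≡18, 31^4≡37, 31^8≡16, 31^16≡10, 31^32≡18, 31^64≡37, 31^128≡16, 31^256≡10, 31^512≡18.
Since 625 = 1 + 16 + 32 + 64 + 512 in binary, 31^625 ≡ 31·10·18·37·18 ≡ 40 (mod 41).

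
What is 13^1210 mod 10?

The units digit of 13^n cycles with period 4: 3, 9, 7, 1, …
1210 leaves remainder 2 on division by 4, so 13^1210 ends in 9.

9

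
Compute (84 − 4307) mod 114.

4307 = 37·114 + 89, so 4307 mod 114 = 89.
(84 − 89) mod 114 = 109.

109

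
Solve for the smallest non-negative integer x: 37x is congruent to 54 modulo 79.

The inverse of 37 mod 79 is 47 (since 37·47 = 1739 ≡ 1).
So x ≡ 47·54 = 2538 ≡ 10 (mod 79).

10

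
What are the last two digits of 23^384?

41

By repeated squaring mod 100: 23^1≡23, 23^2≡29, 23^4≡41, 23^8≡81, 23^16≡61, 23^32≡21, 23^64≡41, 23^128≡81, 23^256≡61.
384 = 128 + 256, so 23^384 ≡ 81·61 ≡ 41 (mod 100).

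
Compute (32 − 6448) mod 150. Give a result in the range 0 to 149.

Dividing 6448 by 150 gives quotient 42 and remainder 148.
(32 − 148) mod 150 = 34.

34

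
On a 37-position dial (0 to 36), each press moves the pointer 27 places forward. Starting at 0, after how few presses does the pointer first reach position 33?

30

The inverse of 27 mod 37 is 11 (since 27·11 = 297 ≡ 1).
Multiplying both sides by 11: x ≡ 11·33 = 363 ≡ 30 (mod 37).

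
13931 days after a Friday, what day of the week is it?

13931 mod 7 = 1 (since 1990·7 = 13930).
Friday + 1 day → Saturday.

Saturday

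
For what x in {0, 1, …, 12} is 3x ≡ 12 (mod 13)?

4

The inverse of 3 mod 13 is 9 (since 3·9 = 27 ≡ 1).
Multiplying both sides by 9: x ≡ 9·12 = 108 ≡ 4 (mod 13).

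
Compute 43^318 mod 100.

By repeated squaring mod 100: 43^1≡43, 43^2≡49, 43^4≡1, 43^8≡1, 43^16≡1, 43^32≡1, 43^64≡1, 43^128≡1, 43^256≡1.
318 = 2 + 4 + 8 + 16 + 32 + 256, so 43^318 ≡ 49·1·1·1·1·1 ≡ 49 (mod 100).

49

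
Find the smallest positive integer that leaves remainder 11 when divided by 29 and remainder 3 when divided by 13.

x ≡ 3 (mod 13) gives x ∈ {3, 16, 29, 42, 55, 68, 81, 94, …}.
The first of these with x mod 29 = 11 is 185.

185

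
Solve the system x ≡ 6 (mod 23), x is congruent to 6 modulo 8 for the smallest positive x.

x ≡ 6 (mod 8) gives x ∈ {6}.
The first of these with x mod 23 = 6 is 6.

6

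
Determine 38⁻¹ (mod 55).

55 = 1·38 + 17
38 = 2·17 + 4
17 = 4·4 + 1
4 = 4·1 + 0
Back-substituting gives 38·42 ≡ 1 (mod 55).

42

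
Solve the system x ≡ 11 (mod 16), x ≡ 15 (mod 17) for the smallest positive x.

Since 17·1 ≡ 1 (mod 16), take x = 15 + 17·((11−15)·1 mod 16) = 15 + 17·12 = 219.
Check: 219 mod 16 = 11, 219 mod 17 = 15.

219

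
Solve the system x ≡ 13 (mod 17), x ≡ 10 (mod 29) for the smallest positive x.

Since 29·10 ≡ 1 (mod 17), take x = 10 + 29·((13−10)·10 mod 17) = 10 + 29·13 = 387.
Check: 387 mod 17 = 13, 387 mod 29 = 10.

387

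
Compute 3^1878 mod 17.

15

Successive squares of 3 mod 17: 3^1≡3, 3^2≡9, 3^4≡13, 3^8≡16, 3^16≡1, 3^32≡1, 3^64≡1, 3^128≡1, 3^256≡1, 3^512≡1, 3^1024≡1.
Since 1878 = 2 + 4 + 16 + 64 + 256 + 512 + 1024 in binary, 3^1878 ≡ 9·13·1·1·1·1·1 ≡ 15 (mod 17).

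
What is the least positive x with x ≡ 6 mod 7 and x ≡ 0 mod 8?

Since 8·1 ≡ 1 (mod 7), take x = 0 + 8·((6−0)·1 mod 7) = 0 + 8·6 = 48.
Check: 48 mod 7 = 6, 48 mod 8 = 0.

48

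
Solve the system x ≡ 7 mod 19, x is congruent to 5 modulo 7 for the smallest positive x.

26

Since 7·11 ≡ 1 (mod 19), take x = 5 + 7·((7−5)·11 mod 19) = 5 + 7·3 = 26.
Check: 26 mod 19 = 7, 26 mod 7 = 5.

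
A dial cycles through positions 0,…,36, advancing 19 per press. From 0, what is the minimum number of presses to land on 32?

27

19⁻¹ ≡ 2 (mod 37) because 19·2 = 38 = 1·37 + 1.
Multiplying both sides by 2: x ≡ 2·32 = 64 ≡ 27 (mod 37).
Check: 19·27 = 513 = 13·37 + 32.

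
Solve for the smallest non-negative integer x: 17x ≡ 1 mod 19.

9

The inverse of 17 mod 19 is 9 (since 17·9 = 153 ≡ 1).
Multiplying both sides by 9: x ≡ 9·1 = 9 ≡ 9 (mod 19).
Check: 17·9 = 153 = 8·19 + 1.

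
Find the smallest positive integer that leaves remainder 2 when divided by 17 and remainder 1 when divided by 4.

53

x ≡ 1 (mod 4) gives x ∈ {1, 5, 9, 13, 17, 21, 25, 29, …}.
The first of these with x mod 17 = 2 is 53.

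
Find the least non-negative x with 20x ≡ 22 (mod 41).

The inverse of 20 mod 41 is 39 (since 20·39 = 780 ≡ 1).
So x ≡ 39·22 = 858 ≡ 38 (mod 41).
Check: 20·38 = 760 = 18·41 + 22.

38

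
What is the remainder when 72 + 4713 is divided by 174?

87

4713 − 27·174 = 15, so 4713 ≡ 15 (mod 174).
(72 + 15) mod 174 = 87.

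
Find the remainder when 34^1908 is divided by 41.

By repeated squaring mod 41: 34^1≡34, 34^2≡8, 34^4≡23, 34^8≡37, 34^16≡16, 34^32≡10, 34^64≡18, 34^128≡37, 34^256≡16, 34^512≡10, 34^1024≡18.
1908 = 4 + 16 + 32 + 64 + 256 + 512 + 1024, so 34^1908 ≡ 23·16·10·18·16·10·18 ≡ 4 (mod 41).

4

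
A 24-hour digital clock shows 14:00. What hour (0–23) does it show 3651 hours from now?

17

3651 = 152·24 + 3, so 3651 mod 24 = 3.
(14 + 3) mod 24 = 17.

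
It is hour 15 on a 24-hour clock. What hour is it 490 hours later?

1

490 − 20·24 = 10, so 490 ≡ 10 (mod 24).
(15 + 10) mod 24 = 1.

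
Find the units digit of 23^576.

The units digit of 23^n cycles with period 4: 3, 9, 7, 1, …
576 mod 4 = 0, so the last digit matches 3^4 = 1.

1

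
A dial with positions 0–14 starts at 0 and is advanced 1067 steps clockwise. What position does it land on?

2

1067 − 71·15 = 2, so 1067 ≡ 2 (mod 15).
(0 + 2) mod 15 = 2.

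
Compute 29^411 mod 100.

Square-and-reduce mod 100: 29^1≡29, 29^2≡41, 29^4≡81, 29^8≡61, 29^16≡21, 29^32≡41, 29^64≡81, 29^128≡61, 29^256≡21.
411 = 1 + 2 + 8 + 16 + 128 + 256, so 29^411 ≡ 29·41·61·21·61·21 ≡ 29 (mod 100).

29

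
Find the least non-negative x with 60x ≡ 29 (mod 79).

65

The inverse of 60 mod 79 is 54 (since 60·54 = 3240 ≡ 1).
Multiplying both sides by 54: x ≡ 54·29 = 1566 ≡ 65 (mod 79).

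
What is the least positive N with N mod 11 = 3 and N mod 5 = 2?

Since 5·9 ≡ 1 (mod 11), take x = 2 + 5·((3−2)·9 mod 11) = 2 + 5·9 = 47.
Check: 47 mod 11 = 3, 47 mod 5 = 2.

47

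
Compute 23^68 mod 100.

81

By repeated squaring mod 100: 23^1≡23, 23^2≡29, 23^4≡41, 23^8≡81, 23^16≡61, 23^32≡21, 23^64≡41.
Since 68 = 4 + 64 in binary, 23^68 ≡ 41·41 ≡ 81 (mod 100).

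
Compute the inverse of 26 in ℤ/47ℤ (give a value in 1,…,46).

47 = 1·26 + 21
26 = 1·21 + 5
21 = 4·5 + 1
5 = 5·1 + 0
Back-substituting gives 26·38 ≡ 1 (mod 47).

38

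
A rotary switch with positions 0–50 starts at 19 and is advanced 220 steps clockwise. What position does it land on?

35

220 mod 51 = 16 (since 4·51 = 204).
(19 + 16) mod 51 = 35.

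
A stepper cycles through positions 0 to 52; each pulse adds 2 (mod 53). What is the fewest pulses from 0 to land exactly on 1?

53 = 26·2 + 1
2 = 2·1 + 0
Back-substituting gives 2·27 ≡ 1 (mod 53).

27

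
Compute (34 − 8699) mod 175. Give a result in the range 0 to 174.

85

8699 − 49·175 = 124, so 8699 ≡ 124 (mod 175).
(34 − 124) mod 175 = 85.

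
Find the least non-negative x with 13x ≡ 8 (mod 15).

11

The inverse of 13 mod 15 is 7 (since 13·7 = 91 ≡ 1).
Multiplying both sides by 7: x ≡ 7·8 = 56 ≡ 11 (mod 15).
Check: 13·11 = 143 = 9·15 + 8.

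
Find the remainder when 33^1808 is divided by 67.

6

By repeated squaring mod 67: 33^1≡33, 33^2≡17, 33^4≡21, 33^8≡39, 33^16≡47, 33^32≡65, 33^64≡4, 33^128≡16, 33^256≡55, 33^512≡10, 33^1024≡33.
Since 1808 = 16 + 256 + 512 + 1024 in binary, 33^1808 ≡ 47·55·10·33 ≡ 6 (mod 67).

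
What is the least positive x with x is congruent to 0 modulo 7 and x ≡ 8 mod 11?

63

x ≡ 0 (mod 7) gives x ∈ {0, 7, 14, 21, 28, 35, 42, 49, …}.
The first of these with x mod 11 = 8 is 63.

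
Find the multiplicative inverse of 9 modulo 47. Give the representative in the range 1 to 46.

47 = 5·9 + 2
9 = 4·2 + 1
2 = 2·1 + 0
Back-substituting gives 9·21 ≡ 1 (mod 47).

21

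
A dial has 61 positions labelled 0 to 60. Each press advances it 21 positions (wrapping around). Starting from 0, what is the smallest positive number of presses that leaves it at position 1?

21·32 = 672 = 11·61 + 1, so 21⁻¹ ≡ 32 (mod 61).

32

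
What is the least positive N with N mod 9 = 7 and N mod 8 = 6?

70

x ≡ 6 (mod 8) gives x ∈ {6, 14, 22, 30, 38, 46, 54, 62, …}.
The first of these with x mod 9 = 7 is 70.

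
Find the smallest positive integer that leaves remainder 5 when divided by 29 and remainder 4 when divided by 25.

179

x ≡ 4 (mod 25) gives x ∈ {4, 29, 54, 79, 104, 129, 154, 179}.
The first of these with x mod 29 = 5 is 179.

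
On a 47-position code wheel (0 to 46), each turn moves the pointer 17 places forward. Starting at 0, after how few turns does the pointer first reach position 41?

The inverse of 17 mod 47 is 36 (since 17·36 = 612 ≡ 1).
So x ≡ 36·41 = 1476 ≡ 19 (mod 47).

19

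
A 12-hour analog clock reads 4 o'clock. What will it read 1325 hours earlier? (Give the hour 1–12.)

1325 − 110·12 = 5, so 1325 ≡ 5 (mod 12).
4 − 5 → 11 on a 12-hour dial.

11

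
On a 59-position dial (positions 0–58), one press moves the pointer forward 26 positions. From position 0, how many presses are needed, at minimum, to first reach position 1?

26·25 = 650 = 11·59 + 1, so 26⁻¹ ≡ 25 (mod 59).

25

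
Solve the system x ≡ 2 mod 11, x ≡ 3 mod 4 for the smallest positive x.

x ≡ 3 (mod 4) gives x ∈ {3, 7, 11, 15, 19, 23, 27, 31, …}.
The first of these with x mod 11 = 2 is 35.

35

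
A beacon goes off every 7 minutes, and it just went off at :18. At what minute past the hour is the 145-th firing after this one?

13

145·7 = 1015.
Dividing 1015 by 60 gives quotient 16 and remainder 55.
(18 + 55) mod 60 = 13.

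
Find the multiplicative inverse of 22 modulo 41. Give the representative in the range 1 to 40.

41 = 1·22 + 19
22 = 1·19 + 3
19 = 6·3 + 1
3 = 3·1 + 0
Back-substituting gives 22·28 ≡ 1 (mod 41).

28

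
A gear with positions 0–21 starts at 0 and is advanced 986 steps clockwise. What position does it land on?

986 − 44·22 = 18, so 986 ≡ 18 (mod 22).
(0 + 18) mod 22 = 18.

18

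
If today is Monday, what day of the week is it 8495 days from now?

8495 mod 7 = 4 (since 1213·7 = 8491).
Monday + 4 days → Friday.

Friday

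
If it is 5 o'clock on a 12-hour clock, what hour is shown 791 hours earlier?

6

791 mod 12 = 11 (since 65·12 = 780).
5 − 11 → 6 on a 12-hour dial.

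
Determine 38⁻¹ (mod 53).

53 = 1·38 + 15
38 = 2·15 + 8
15 = 1·8 + 7
8 = 1·7 + 1
7 = 7·1 + 0
Back-substituting gives 38·7 ≡ 1 (mod 53).

7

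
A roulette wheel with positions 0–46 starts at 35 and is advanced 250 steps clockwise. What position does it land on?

250 mod 47 = 15 (since 5·47 = 235).
(35 + 15) mod 47 = 3.

3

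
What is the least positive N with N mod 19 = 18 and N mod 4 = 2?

Since 4·5 ≡ 1 (mod 19), take x = 2 + 4·((18−2)·5 mod 19) = 2 + 4·4 = 18.
Check: 18 mod 19 = 18, 18 mod 4 = 2.

18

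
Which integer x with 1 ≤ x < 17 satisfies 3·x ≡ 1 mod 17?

17 = 5·3 + 2
3 = 1·2 + 1
2 = 2·1 + 0
Back-substituting gives 3·6 ≡ 1 (mod 17).

6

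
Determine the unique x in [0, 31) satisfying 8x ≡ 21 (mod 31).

22

8⁻¹ ≡ 4 (mod 31) because 8·4 = 32 = 1·31 + 1.
So x ≡ 4·21 = 84 ≡ 22 (mod 31).
Check: 8·22 = 176 = 5·31 + 21.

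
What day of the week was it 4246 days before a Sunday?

Dividing 4246 by 7 gives quotient 606 and remainder 4.
Sunday − 4 days → Wednesday.

Wednesday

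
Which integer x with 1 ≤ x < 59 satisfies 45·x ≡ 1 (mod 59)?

21

45·21 = 945 = 16·59 + 1, so 45⁻¹ ≡ 21 (mod 59).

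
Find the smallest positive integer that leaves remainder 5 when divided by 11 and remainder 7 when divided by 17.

126

x ≡ 5 (mod 11) gives x ∈ {5, 16, 27, 38, 49, 60, 71, 82, …}.
The first of these with x mod 17 = 7 is 126.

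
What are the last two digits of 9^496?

Successive squares of 9 mod 100: 9^1≡9, 9^2≡81, 9^4≡61, 9^8≡21, 9^16≡41, 9^32≡81, 9^64≡61, 9^128≡21, 9^256≡41.
496 = 16 + 32 + 64 + 128 + 256, so 9^496 ≡ 41·81·61·21·41 ≡ 41 (mod 100).

41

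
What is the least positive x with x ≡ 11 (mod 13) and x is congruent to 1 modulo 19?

115

x ≡ 11 (mod 13) gives x ∈ {11, 24, 37, 50, 63, 76, 89, 102, …}.
The first of these with x mod 19 = 1 is 115.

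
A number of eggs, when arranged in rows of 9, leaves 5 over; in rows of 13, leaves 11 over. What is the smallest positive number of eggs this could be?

x ≡ 5 (mod 9) gives x ∈ {5, 14, 23, 32, 41, 50}.
The first of these with x mod 13 = 11 is 50.

50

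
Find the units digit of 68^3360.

6

Last digits of 8^n: 8, 4, 2, 6 (period 4).
3360 mod 4 = 0, so the last digit matches 8^4 = 6.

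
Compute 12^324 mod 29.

1

Square-and-reduce mod 29: 12^1≡12, 12^2≡28, 12^4≡1, 12^8≡1, 12^16≡1, 12^32≡1, 12^64≡1, 12^128≡1, 12^256≡1.
324 = 4 + 64 + 256, so 12^324 ≡ 1·1·1 ≡ 1 (mod 29).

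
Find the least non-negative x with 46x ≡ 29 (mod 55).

9

46⁻¹ ≡ 6 (mod 55) because 46·6 = 276 = 5·55 + 1.
So x ≡ 6·29 = 174 ≡ 9 (mod 55).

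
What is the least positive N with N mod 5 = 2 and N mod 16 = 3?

67

x ≡ 2 (mod 5) gives x ∈ {2, 7, 12, 17, 22, 27, 32, 37, …}.
The first of these with x mod 16 = 3 is 67.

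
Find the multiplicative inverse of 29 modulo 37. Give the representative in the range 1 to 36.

23

37 = 1·29 + 8
29 = 3·8 + 5
8 = 1·5 + 3
5 = 1·3 + 2
3 = 1·2 + 1
2 = 2·1 + 0
Back-substituting gives 29·23 ≡ 1 (mod 37).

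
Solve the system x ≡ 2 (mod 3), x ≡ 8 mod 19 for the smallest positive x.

8

x ≡ 2 (mod 3) gives x ∈ {2, 5, 8}.
The first of these with x mod 19 = 8 is 8.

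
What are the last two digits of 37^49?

Square-and-reduce mod 100: 37^1≡37, 37^2≡69, 37^4≡61, 37^8≡21, 37^16≡41, 37^32≡81.
49 = 1 + 16 + 32, so 37^49 ≡ 37·41·81 ≡ 77 (mod 100).

77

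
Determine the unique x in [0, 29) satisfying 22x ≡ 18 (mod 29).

The inverse of 22 mod 29 is 4 (since 22·4 = 88 ≡ 1).
So x ≡ 4·18 = 72 ≡ 14 (mod 29).
Check: 22·14 = 308 = 10·29 + 18.

14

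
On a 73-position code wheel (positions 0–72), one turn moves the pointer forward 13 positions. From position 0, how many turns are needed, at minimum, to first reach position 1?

13·45 = 585 = 8·73 + 1, so 13⁻¹ ≡ 45 (mod 73).

45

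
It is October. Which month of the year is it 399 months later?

January

399 − 33·12 = 3, so 399 ≡ 3 (mod 12).
October + 3 months → January.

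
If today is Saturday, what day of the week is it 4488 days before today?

Friday

4488 − 641·7 = 1, so 4488 ≡ 1 (mod 7).
Saturday − 1 day → Friday.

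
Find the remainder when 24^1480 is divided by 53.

15

Square-and-reduce mod 53: 24^1≡24, 24^2≡46, 24^4≡49, 24^8≡16, 24^16≡44, 24^32≡28, 24^64≡42, 24^128≡15, 24^256≡13, 24^512≡10, 24^1024≡47.
1480 = 8 + 64 + 128 + 256 + 1024, so 24^1480 ≡ 16·42·15·13·47 ≡ 15 (mod 53).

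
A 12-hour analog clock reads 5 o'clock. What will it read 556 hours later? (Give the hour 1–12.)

9

556 mod 12 = 4 (since 46·12 = 552).
5 + 4 → 9 on a 12-hour dial.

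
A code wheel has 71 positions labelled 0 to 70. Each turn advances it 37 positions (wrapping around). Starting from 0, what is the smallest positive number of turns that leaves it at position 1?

48

37·48 = 1776 = 25·71 + 1, so 37⁻¹ ≡ 48 (mod 71).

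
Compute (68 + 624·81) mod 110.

12

624·81 = 50544.
50544 mod 110 = 54 (since 459·110 = 50490).
(68 + 54) mod 110 = 12.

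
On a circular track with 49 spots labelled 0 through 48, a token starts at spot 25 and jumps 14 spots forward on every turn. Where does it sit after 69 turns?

11

69·14 = 966.
Dividing 966 by 49 gives quotient 19 and remainder 35.
(25 + 35) mod 49 = 11.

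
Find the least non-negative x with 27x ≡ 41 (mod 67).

4

The inverse of 27 mod 67 is 5 (since 27·5 = 135 ≡ 1).
Multiplying both sides by 5: x ≡ 5·41 = 205 ≡ 4 (mod 67).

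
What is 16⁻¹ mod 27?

16·22 = 352 = 13·27 + 1, so 16⁻¹ ≡ 22 (mod 27).

22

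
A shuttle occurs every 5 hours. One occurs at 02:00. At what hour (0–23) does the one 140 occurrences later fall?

140·5 = 700.
Dividing 700 by 24 gives quotient 29 and remainder 4.
(2 + 4) mod 24 = 6.

6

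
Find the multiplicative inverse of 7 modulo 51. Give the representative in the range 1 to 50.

22

7·22 = 154 = 3·51 + 1, so 7⁻¹ ≡ 22 (mod 51).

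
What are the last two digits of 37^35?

Successive squares of 37 mod 100: 37^1≡37, 37^2≡69, 37^4≡61, 37^8≡21, 37^16≡41, 37^32≡81.
35 = 1 + 2 + 32, so 37^35 ≡ 37·69·81 ≡ 93 (mod 100).

93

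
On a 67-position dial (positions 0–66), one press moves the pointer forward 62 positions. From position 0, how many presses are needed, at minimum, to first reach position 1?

62·40 = 2480 = 37·67 + 1, so 62⁻¹ ≡ 40 (mod 67).

40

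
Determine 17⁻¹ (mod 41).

41 = 2·17 + 7
17 = 2·7 + 3
7 = 2·3 + 1
3 = 3·1 + 0
Back-substituting gives 17·29 ≡ 1 (mod 41).

29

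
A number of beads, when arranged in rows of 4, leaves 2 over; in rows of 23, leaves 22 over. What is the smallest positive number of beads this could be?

22

x ≡ 2 (mod 4) gives x ∈ {2, 6, 10, 14, 18, 22}.
The first of these with x mod 23 = 22 is 22.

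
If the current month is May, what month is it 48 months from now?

May

48 = 4·12 + 0, so 48 mod 12 = 0.
May + 0 months → May.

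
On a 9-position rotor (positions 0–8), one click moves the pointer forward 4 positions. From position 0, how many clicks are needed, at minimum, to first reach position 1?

4·7 = 28 = 3·9 + 1, so 4⁻¹ ≡ 7 (mod 9).

7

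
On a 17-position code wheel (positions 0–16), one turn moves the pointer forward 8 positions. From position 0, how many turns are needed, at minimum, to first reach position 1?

15

17 = 2·8 + 1
8 = 8·1 + 0
Back-substituting gives 8·15 ≡ 1 (mod 17).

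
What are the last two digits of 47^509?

By repeated squaring mod 100: 47^1≡47, 47^2≡9, 47^4≡81, 47^8≡61, 47^16≡21, 47^32≡41, 47^64≡81, 47^128≡61, 47^256≡21.
Since 509 = 1 + 4 + 8 + 16 + 32 + 64 + 128 + 256 in binary, 47^509 ≡ 47·81·61·21·41·81·61·21 ≡ 67 (mod 100).

67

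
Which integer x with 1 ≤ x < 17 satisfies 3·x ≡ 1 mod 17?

17 = 5·3 + 2
3 = 1·2 + 1
2 = 2·1 + 0
Back-substituting gives 3·6 ≡ 1 (mod 17).

6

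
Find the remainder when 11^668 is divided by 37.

By repeated squaring mod 37: 11^1≡11, 11^2≡10, 11^4≡26, 11^8≡10, 11^16≡26, 11^32≡10, 11^64≡26, 11^128≡10, 11^256≡26, 11^512≡10.
668 = 4 + 8 + 16 + 128 + 512, so 11^668 ≡ 26·10·26·10·10 ≡ 10 (mod 37).

10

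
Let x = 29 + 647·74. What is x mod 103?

12

647·74 = 47878.
47878 = 464·103 + 86, so 47878 mod 103 = 86.
(29 + 86) mod 103 = 12.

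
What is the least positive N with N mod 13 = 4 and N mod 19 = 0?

Since 19·11 ≡ 1 (mod 13), take x = 0 + 19·((4−0)·11 mod 13) = 0 + 19·5 = 95.
Check: 95 mod 13 = 4, 95 mod 19 = 0.

95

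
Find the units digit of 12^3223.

8

The units digit of 12^n cycles with period 4: 2, 4, 8, 6, …
3223 leaves remainder 3 on division by 4, so 12^3223 ends in 8.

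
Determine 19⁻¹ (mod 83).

35

19·35 = 665 = 8·83 + 1, so 19⁻¹ ≡ 35 (mod 83).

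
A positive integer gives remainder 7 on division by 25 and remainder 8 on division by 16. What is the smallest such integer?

232

Since 16·11 ≡ 1 (mod 25), take x = 8 + 16·((7−8)·11 mod 25) = 8 + 16·14 = 232.
Check: 232 mod 25 = 7, 232 mod 16 = 8.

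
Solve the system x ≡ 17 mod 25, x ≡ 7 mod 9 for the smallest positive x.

142

Since 9·14 ≡ 1 (mod 25), take x = 7 + 9·((17−7)·14 mod 25) = 7 + 9·15 = 142.
Check: 142 mod 25 = 17, 142 mod 9 = 7.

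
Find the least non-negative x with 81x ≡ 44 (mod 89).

81⁻¹ ≡ 11 (mod 89) because 81·11 = 891 = 10·89 + 1.
So x ≡ 11·44 = 484 ≡ 39 (mod 89).

39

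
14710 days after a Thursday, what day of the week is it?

Sunday

14710 − 2101·7 = 3, so 14710 ≡ 3 (mod 7).
Thursday + 3 days → Sunday.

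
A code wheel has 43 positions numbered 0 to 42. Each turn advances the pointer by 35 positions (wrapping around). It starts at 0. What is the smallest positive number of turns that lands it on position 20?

19

The inverse of 35 mod 43 is 16 (since 35·16 = 560 ≡ 1).
Multiplying both sides by 16: x ≡ 16·20 = 320 ≡ 19 (mod 43).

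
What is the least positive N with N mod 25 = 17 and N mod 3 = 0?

42

x ≡ 0 (mod 3) gives x ∈ {0, 3, 6, 9, 12, 15, 18, 21, …}.
The first of these with x mod 25 = 17 is 42.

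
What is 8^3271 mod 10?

2

Last digits of 8^n: 8, 4, 2, 6 (period 4).
3271 leaves remainder 3 on division by 4, so 8^3271 ends in 2.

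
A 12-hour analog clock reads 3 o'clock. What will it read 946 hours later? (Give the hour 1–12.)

1

946 − 78·12 = 10, so 946 ≡ 10 (mod 12).
3 + 10 → 1 on a 12-hour dial.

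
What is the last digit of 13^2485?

3

Last digits of 3^n: 3, 9, 7, 1 (period 4).
2485 mod 4 = 1, so the last digit matches 3^1 = 3.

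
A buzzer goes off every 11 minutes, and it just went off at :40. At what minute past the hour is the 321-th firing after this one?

321·11 = 3531.
3531 − 58·60 = 51, so 3531 ≡ 51 (mod 60).
(40 + 51) mod 60 = 31.

31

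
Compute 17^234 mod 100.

29

Successive squares of 17 mod 100: 17^1≡17, 17^2≡89, 17^4≡21, 17^8≡41, 17^16≡81, 17^32≡61, 17^64≡21, 17^128≡41.
234 = 2 + 8 + 32 + 64 + 128, so 17^234 ≡ 89·41·61·21·41 ≡ 29 (mod 100).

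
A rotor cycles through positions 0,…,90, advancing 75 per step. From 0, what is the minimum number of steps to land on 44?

The inverse of 75 mod 91 is 17 (since 75·17 = 1275 ≡ 1).
Multiplying both sides by 17: x ≡ 17·44 = 748 ≡ 20 (mod 91).

20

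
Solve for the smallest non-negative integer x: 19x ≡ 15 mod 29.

13

The inverse of 19 mod 29 is 26 (since 19·26 = 494 ≡ 1).
So x ≡ 26·15 = 390 ≡ 13 (mod 29).
Check: 19·13 = 247 = 8·29 + 15.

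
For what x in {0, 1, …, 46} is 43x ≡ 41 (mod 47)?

43⁻¹ ≡ 35 (mod 47) because 43·35 = 1505 = 32·47 + 1.
Multiplying both sides by 35: x ≡ 35·41 = 1435 ≡ 25 (mod 47).

25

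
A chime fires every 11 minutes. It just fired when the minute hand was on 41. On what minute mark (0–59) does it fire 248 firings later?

9

248·11 = 2728.
2728 mod 60 = 28 (since 45·60 = 2700).
(41 + 28) mod 60 = 9.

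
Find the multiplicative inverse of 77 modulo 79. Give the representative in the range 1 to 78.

77·39 = 3003 = 38·79 + 1, so 77⁻¹ ≡ 39 (mod 79).

39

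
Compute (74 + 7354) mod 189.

57

7354 = 38·189 + 172, so 7354 mod 189 = 172.
(74 + 172) mod 189 = 57.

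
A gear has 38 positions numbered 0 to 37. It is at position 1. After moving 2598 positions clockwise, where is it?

2598 − 68·38 = 14, so 2598 ≡ 14 (mod 38).
(1 + 14) mod 38 = 15.

15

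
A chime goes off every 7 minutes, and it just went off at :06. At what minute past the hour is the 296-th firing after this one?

296·7 = 2072.
2072 mod 60 = 32 (since 34·60 = 2040).
(6 + 32) mod 60 = 38.

38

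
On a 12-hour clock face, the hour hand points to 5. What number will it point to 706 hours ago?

7

Dividing 706 by 12 gives quotient 58 and remainder 10.
5 − 10 → 7 on a 12-hour dial.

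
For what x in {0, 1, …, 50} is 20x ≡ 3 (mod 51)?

20⁻¹ ≡ 23 (mod 51) because 20·23 = 460 = 9·51 + 1.
Multiplying both sides by 23: x ≡ 23·3 = 69 ≡ 18 (mod 51).

18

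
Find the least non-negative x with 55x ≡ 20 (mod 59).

54

55⁻¹ ≡ 44 (mod 59) because 55·44 = 2420 = 41·59 + 1.
So x ≡ 44·20 = 880 ≡ 54 (mod 59).
Check: 55·54 = 2970 = 50·59 + 20.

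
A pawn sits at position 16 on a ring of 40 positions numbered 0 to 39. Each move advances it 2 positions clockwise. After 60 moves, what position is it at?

16

60·2 = 120.
120 mod 40 = 0 (since 3·40 = 120).
(16 + 0) mod 40 = 16.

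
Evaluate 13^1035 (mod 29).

9

Square-and-reduce mod 29: 13^1≡13, 13^2≡24, 13^4≡25, 13^8≡16, 13^16≡24, 13^32≡25, 13^64≡16, 13^128≡24, 13^256≡25, 13^512≡16, 13^1024≡24.
Since 1035 = 1 + 2 + 8 + 1024 in binary, 13^1035 ≡ 13·24·16·24 ≡ 9 (mod 29).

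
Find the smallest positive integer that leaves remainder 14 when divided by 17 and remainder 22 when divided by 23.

252

x ≡ 14 (mod 17) gives x ∈ {14, 31, 48, 65, 82, 99, 116, 133, …}.
The first of these with x mod 23 = 22 is 252.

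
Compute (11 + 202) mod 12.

9

202 − 16·12 = 10, so 202 ≡ 10 (mod 12).
(11 + 10) mod 12 = 9.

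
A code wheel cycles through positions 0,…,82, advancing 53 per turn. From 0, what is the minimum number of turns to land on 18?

53⁻¹ ≡ 47 (mod 83) because 53·47 = 2491 = 30·83 + 1.
Multiplying both sides by 47: x ≡ 47·18 = 846 ≡ 16 (mod 83).

16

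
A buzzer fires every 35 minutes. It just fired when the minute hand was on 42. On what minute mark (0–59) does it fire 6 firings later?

12

6·35 = 210.
210 mod 60 = 30 (since 3·60 = 180).
(42 + 30) mod 60 = 12.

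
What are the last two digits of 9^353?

29

Successive squares of 9 mod 100: 9^1≡9, 9^2≡81, 9^4≡61, 9^8≡21, 9^16≡41, 9^32≡81, 9^64≡61, 9^128≡21, 9^256≡41.
353 = 1 + 32 + 64 + 256, so 9^353 ≡ 9·81·61·41 ≡ 29 (mod 100).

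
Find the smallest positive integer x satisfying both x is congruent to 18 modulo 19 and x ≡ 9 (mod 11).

x ≡ 9 (mod 11) gives x ∈ {9, 20, 31, 42, 53, 64, 75}.
The first of these with x mod 19 = 18 is 75.

75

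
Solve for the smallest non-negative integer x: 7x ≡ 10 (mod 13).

7⁻¹ ≡ 2 (mod 13) because 7·2 = 14 = 1·13 + 1.
Multiplying both sides by 2: x ≡ 2·10 = 20 ≡ 7 (mod 13).

7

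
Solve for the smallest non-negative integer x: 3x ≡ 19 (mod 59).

3⁻¹ ≡ 20 (mod 59) because 3·20 = 60 = 1·59 + 1.
So x ≡ 20·19 = 380 ≡ 26 (mod 59).
Check: 3·26 = 78 = 1·59 + 19.

26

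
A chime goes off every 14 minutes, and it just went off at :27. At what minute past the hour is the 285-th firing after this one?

285·14 = 3990.
3990 mod 60 = 30 (since 66·60 = 3960).
(27 + 30) mod 60 = 57.

57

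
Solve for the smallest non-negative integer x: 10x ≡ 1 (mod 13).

The inverse of 10 mod 13 is 4 (since 10·4 = 40 ≡ 1).
So x ≡ 4·1 = 4 ≡ 4 (mod 13).

4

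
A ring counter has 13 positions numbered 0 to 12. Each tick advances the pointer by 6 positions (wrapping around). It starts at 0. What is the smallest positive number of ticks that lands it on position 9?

6⁻¹ ≡ 11 (mod 13) because 6·11 = 66 = 5·13 + 1.
So x ≡ 11·9 = 99 ≡ 8 (mod 13).
Check: 6·8 = 48 = 3·13 + 9.

8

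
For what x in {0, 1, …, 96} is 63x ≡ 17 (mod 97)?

63⁻¹ ≡ 77 (mod 97) because 63·77 = 4851 = 50·97 + 1.
Multiplying both sides by 77: x ≡ 77·17 = 1309 ≡ 48 (mod 97).
Check: 63·48 = 3024 = 31·97 + 17.

48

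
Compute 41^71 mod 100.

Successive squares of 41 mod 100: 41^1≡41, 41^2≡81, 41^4≡61, 41^8≡21, 41^16≡41, 41^32≡81, 41^64≡61.
71 = 1 + 2 + 4 + 64, so 41^71 ≡ 41·81·61·61 ≡ 41 (mod 100).

41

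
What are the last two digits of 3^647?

87

Successive squares of 3 mod 100: 3^1≡3, 3^2≡9, 3^4≡81, 3^8≡61, 3^16≡21, 3^32≡41, 3^64≡81, 3^128≡61, 3^256≡21, 3^512≡41.
Since 647 = 1 + 2 + 4 + 128 + 512 in binary, 3^647 ≡ 3·9·81·61·41 ≡ 87 (mod 100).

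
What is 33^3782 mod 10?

9

Last digits of 3^n: 3, 9, 7, 1 (period 4).
3782 mod 4 = 2, so the last digit matches 3^2 = 9.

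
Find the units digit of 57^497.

7

The units digit of 57^n cycles with period 4: 7, 9, 3, 1, …
497 leaves remainder 1 on division by 4, so 57^497 ends in 7.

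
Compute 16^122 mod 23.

16

By repeated squaring mod 23: 16^1≡16, 16^2≡3, 16^4≡9, 16^8≡12, 16^16≡6, 16^32≡13, 16^64≡8.
122 = 2 + 8 + 16 + 32 + 64, so 16^122 ≡ 3·12·6·13·8 ≡ 16 (mod 23).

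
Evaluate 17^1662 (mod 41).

39

Successive squares of 17 mod 41: 17^1≡17, 17^2≡2, 17^4≡4, 17^8≡16, 17^16≡10, 17^32≡18, 17^64≡37, 17^128≡16, 17^256≡10, 17^512≡18, 17^1024≡37.
Since 1662 = 2 + 4 + 8 + 16 + 32 + 64 + 512 + 1024 in binary, 17^1662 ≡ 2·4·16·10·18·37·18·37 ≡ 39 (mod 41).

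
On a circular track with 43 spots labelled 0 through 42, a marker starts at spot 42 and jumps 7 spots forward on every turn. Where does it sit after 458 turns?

23

458·7 = 3206.
3206 − 74·43 = 24, so 3206 ≡ 24 (mod 43).
(42 + 24) mod 43 = 23.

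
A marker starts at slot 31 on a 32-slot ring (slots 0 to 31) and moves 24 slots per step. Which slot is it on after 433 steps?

23

433·24 = 10392.
10392 − 324·32 = 24, so 10392 ≡ 24 (mod 32).
(31 + 24) mod 32 = 23.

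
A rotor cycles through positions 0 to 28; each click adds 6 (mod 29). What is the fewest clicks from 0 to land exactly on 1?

6·5 = 30 = 1·29 + 1, so 6⁻¹ ≡ 5 (mod 29).

5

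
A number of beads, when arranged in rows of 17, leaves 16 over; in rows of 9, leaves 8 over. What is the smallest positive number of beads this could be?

x ≡ 8 (mod 9) gives x ∈ {8, 17, 26, 35, 44, 53, 62, 71, …}.
The first of these with x mod 17 = 16 is 152.

152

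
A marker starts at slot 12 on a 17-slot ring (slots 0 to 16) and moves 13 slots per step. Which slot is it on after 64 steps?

64·13 = 832.
832 = 48·17 + 16, so 832 mod 17 = 16.
(12 + 16) mod 17 = 11.

11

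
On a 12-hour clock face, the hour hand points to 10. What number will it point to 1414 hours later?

1414 = 117·12 + 10, so 1414 mod 12 = 10.
10 + 10 → 8 on a 12-hour dial.

8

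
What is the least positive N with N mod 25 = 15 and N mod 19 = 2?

40

x ≡ 2 (mod 19) gives x ∈ {2, 21, 40}.
The first of these with x mod 25 = 15 is 40.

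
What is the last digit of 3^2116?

1

The units digit of 3^n cycles with period 4: 3, 9, 7, 1, …
2116 mod 4 = 0, so the last digit matches 3^4 = 1.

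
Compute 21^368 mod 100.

61

By repeated squaring mod 100: 21^1≡21, 21^2≡41, 21^4≡81, 21^8≡61, 21^16≡21, 21^32≡41, 21^64≡81, 21^128≡61, 21^256≡21.
Since 368 = 16 + 32 + 64 + 256 in binary, 21^368 ≡ 21·41·81·21 ≡ 61 (mod 100).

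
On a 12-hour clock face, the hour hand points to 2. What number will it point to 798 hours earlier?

798 = 66·12 + 6, so 798 mod 12 = 6.
2 − 6 → 8 on a 12-hour dial.

8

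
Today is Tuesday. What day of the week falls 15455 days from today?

Monday

Dividing 15455 by 7 gives quotient 2207 and remainder 6.
Tuesday + 6 days → Monday.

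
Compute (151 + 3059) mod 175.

60

3059 = 17·175 + 84, so 3059 mod 175 = 84.
(151 + 84) mod 175 = 60.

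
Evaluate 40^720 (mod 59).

Successive squares of 40 mod 59: 40^1≡40, 40^2≡7, 40^4≡49, 40^8≡41, 40^16≡29, 40^32≡15, 40^64≡48, 40^128≡3, 40^256≡9, 40^512≡22.
Since 720 = 16 + 64 + 128 + 512 in binary, 40^720 ≡ 29·48·3·22 ≡ 9 (mod 59).

9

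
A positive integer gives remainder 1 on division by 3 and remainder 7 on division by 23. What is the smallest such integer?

Since 23·2 ≡ 1 (mod 3), take x = 7 + 23·((1−7)·2 mod 3) = 7 + 23·0 = 7.
Check: 7 mod 3 = 1, 7 mod 23 = 7.

7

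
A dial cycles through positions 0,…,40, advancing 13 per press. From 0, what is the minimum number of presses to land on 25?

24

The inverse of 13 mod 41 is 19 (since 13·19 = 247 ≡ 1).
Multiplying both sides by 19: x ≡ 19·25 = 475 ≡ 24 (mod 41).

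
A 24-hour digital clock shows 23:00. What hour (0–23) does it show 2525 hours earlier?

18

2525 = 105·24 + 5, so 2525 mod 24 = 5.
(23 − 5) mod 24 = 18.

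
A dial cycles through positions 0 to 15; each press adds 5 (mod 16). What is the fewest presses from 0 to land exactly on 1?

5·13 = 65 = 4·16 + 1, so 5⁻¹ ≡ 13 (mod 16).

13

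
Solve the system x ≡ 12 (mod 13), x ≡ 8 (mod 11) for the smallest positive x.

x ≡ 8 (mod 11) gives x ∈ {8, 19, 30, 41, 52, 63, 74, 85, …}.
The first of these with x mod 13 = 12 is 129.

129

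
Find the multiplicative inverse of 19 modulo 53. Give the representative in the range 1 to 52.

14

19·14 = 266 = 5·53 + 1, so 19⁻¹ ≡ 14 (mod 53).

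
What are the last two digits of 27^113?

67

Successive squares of 27 mod 100: 27^1≡27, 27^2≡29, 27^4≡41, 27^8≡81, 27^16≡61, 27^32≡21, 27^64≡41.
Since 113 = 1 + 16 + 32 + 64 in binary, 27^113 ≡ 27·61·21·41 ≡ 67 (mod 100).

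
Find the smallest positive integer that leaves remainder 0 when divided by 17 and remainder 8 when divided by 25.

Since 25·15 ≡ 1 (mod 17), take x = 8 + 25·((0−8)·15 mod 17) = 8 + 25·16 = 408.
Check: 408 mod 17 = 0, 408 mod 25 = 8.

408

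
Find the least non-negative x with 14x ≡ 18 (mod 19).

The inverse of 14 mod 19 is 15 (since 14·15 = 210 ≡ 1).
Multiplying both sides by 15: x ≡ 15·18 = 270 ≡ 4 (mod 19).

4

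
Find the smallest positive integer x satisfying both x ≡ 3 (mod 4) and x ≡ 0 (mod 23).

23

x ≡ 3 (mod 4) gives x ∈ {3, 7, 11, 15, 19, 23}.
The first of these with x mod 23 = 0 is 23.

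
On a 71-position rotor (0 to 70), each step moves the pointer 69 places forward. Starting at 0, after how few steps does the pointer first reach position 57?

7

The inverse of 69 mod 71 is 35 (since 69·35 = 2415 ≡ 1).
So x ≡ 35·57 = 1995 ≡ 7 (mod 71).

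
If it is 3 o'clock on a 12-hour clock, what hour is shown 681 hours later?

681 − 56·12 = 9, so 681 ≡ 9 (mod 12).
3 + 9 → 12 on a 12-hour dial.

12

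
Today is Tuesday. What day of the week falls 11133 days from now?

Friday

Dividing 11133 by 7 gives quotient 1590 and remainder 3.
Tuesday + 3 days → Friday.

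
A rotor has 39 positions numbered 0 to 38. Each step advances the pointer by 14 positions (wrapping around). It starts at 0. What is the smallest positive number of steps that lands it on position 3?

14⁻¹ ≡ 14 (mod 39) because 14·14 = 196 = 5·39 + 1.
So x ≡ 14·3 = 42 ≡ 3 (mod 39).
Check: 14·3 = 42 = 1·39 + 3.

3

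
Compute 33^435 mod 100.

57

Square-and-reduce mod 100: 33^1≡33, 33^2≡89, 33^4≡21, 33^8≡41, 33^16≡81, 33^32≡61, 33^64≡21, 33^128≡41, 33^256≡81.
Since 435 = 1 + 2 + 16 + 32 + 128 + 256 in binary, 33^435 ≡ 33·89·81·61·41·81 ≡ 57 (mod 100).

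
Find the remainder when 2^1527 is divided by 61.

Successive squares of 2 mod 61: 2^1≡2, 2^2≡4, 2^4≡16, 2^8≡12, 2^16≡22, 2^32≡57, 2^64≡16, 2^128≡12, 2^256≡22, 2^512≡57, 2^1024≡16.
Since 1527 = 1 + 2 + 4 + 16 + 32 + 64 + 128 + 256 + 1024 in binary, 2^1527 ≡ 2·4·16·22·57·16·12·22·16 ≡ 38 (mod 61).

38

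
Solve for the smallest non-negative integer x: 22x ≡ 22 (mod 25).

1

22⁻¹ ≡ 8 (mod 25) because 22·8 = 176 = 7·25 + 1.
So x ≡ 8·22 = 176 ≡ 1 (mod 25).
Check: 22·1 = 22 = 0·25 + 22.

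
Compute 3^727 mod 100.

By repeated squaring mod 100: 3^1≡3, 3^2≡9, 3^4≡81, 3^8≡61, 3^16≡21, 3^32≡41, 3^64≡81, 3^128≡61, 3^256≡21, 3^512≡41.
727 = 1 + 2 + 4 + 16 + 64 + 128 + 512, so 3^727 ≡ 3·9·81·21·81·61·41 ≡ 87 (mod 100).

87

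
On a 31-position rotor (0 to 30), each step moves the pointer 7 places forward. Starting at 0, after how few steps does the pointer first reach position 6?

23

7⁻¹ ≡ 9 (mod 31) because 7·9 = 63 = 2·31 + 1.
Multiplying both sides by 9: x ≡ 9·6 = 54 ≡ 23 (mod 31).
Check: 7·23 = 161 = 5·31 + 6.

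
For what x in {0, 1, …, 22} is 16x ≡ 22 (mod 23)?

The inverse of 16 mod 23 is 13 (since 16·13 = 208 ≡ 1).
Multiplying both sides by 13: x ≡ 13·22 = 286 ≡ 10 (mod 23).

10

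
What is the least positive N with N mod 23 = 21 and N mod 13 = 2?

67

Since 13·16 ≡ 1 (mod 23), take x = 2 + 13·((21−2)·16 mod 23) = 2 + 13·5 = 67.
Check: 67 mod 23 = 21, 67 mod 13 = 2.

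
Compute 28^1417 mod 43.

By repeated squaring mod 43: 28^1≡28, 28^2≡10, 28^4≡14, 28^8≡24, 28^16≡17, 28^32≡31, 28^64≡15, 28^128≡10, 28^256≡14, 28^512≡24, 28^1024≡17.
Since 1417 = 1 + 8 + 128 + 256 + 1024 in binary, 28^1417 ≡ 28·24·10·14·17 ≡ 18 (mod 43).

18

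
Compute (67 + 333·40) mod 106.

31

333·40 = 13320.
13320 mod 106 = 70 (since 125·106 = 13250).
(67 + 70) mod 106 = 31.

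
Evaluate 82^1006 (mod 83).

Successive squares of 82 mod 83: 82^1≡82, 82^2≡1, 82^4≡1, 82^8≡1, 82^16≡1, 82^32≡1, 82^64≡1, 82^128≡1, 82^256≡1, 82^512≡1.
Since 1006 = 2 + 4 + 8 + 32 + 64 + 128 + 256 + 512 in binary, 82^1006 ≡ 1·1·1·1·1·1·1·1 ≡ 1 (mod 83).

1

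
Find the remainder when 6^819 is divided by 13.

Square-and-reduce mod 13: 6^1≡6, 6^2≡10, 6^4≡9, 6^8≡3, 6^16≡9, 6^32≡3, 6^64≡9, 6^128≡3, 6^256≡9, 6^512≡3.
819 = 1 + 2 + 16 + 32 + 256 + 512, so 6^819 ≡ 6·10·9·3·9·3 ≡ 8 (mod 13).

8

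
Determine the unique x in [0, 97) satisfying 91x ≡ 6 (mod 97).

91⁻¹ ≡ 16 (mod 97) because 91·16 = 1456 = 15·97 + 1.
So x ≡ 16·6 = 96 ≡ 96 (mod 97).
Check: 91·96 = 8736 = 90·97 + 6.

96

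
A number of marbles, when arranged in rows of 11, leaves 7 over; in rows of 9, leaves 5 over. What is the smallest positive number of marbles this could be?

x ≡ 5 (mod 9) gives x ∈ {5, 14, 23, 32, 41, 50, 59, 68, …}.
The first of these with x mod 11 = 7 is 95.

95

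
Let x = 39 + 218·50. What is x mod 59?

24

218·50 = 10900.
Dividing 10900 by 59 gives quotient 184 and remainder 44.
(39 + 44) mod 59 = 24.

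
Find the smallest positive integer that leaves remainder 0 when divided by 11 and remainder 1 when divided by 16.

x ≡ 0 (mod 11) gives x ∈ {0, 11, 22, 33}.
The first of these with x mod 16 = 1 is 33.

33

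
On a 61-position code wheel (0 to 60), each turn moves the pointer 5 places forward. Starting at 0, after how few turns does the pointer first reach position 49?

22

5⁻¹ ≡ 49 (mod 61) because 5·49 = 245 = 4·61 + 1.
Multiplying both sides by 49: x ≡ 49·49 = 2401 ≡ 22 (mod 61).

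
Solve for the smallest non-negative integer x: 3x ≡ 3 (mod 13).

3⁻¹ ≡ 9 (mod 13) because 3·9 = 27 = 2·13 + 1.
So x ≡ 9·3 = 27 ≡ 1 (mod 13).

1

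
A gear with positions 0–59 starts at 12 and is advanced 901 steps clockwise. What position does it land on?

901 − 15·60 = 1, so 901 ≡ 1 (mod 60).
(12 + 1) mod 60 = 13.

13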